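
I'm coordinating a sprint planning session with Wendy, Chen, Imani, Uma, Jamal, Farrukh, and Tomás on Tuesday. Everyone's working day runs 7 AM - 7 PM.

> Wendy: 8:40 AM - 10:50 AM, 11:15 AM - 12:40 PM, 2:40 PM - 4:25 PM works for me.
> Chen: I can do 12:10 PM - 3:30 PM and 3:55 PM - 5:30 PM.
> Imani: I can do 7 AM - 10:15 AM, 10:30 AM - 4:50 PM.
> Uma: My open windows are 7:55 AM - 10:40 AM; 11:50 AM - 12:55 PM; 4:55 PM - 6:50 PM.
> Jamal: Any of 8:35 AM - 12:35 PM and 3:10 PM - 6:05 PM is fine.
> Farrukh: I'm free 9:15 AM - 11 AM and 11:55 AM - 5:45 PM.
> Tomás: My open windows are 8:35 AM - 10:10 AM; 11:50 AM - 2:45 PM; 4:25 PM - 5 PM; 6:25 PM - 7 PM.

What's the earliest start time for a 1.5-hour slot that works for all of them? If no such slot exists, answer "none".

none

Wendy ∩ Chen: 12:10-12:40, 14:40-15:30, 15:55-16:25.
Wendy ∩ Chen ∩ Imani: 12:10-12:40, 14:40-15:30, 15:55-16:25.
Wendy ∩ Chen ∩ Imani ∩ Uma: 12:10-12:40.
Wendy ∩ Chen ∩ Imani ∩ Uma ∩ Jamal: 12:10-12:35.
Wendy ∩ Chen ∩ Imani ∩ Uma ∩ Jamal ∩ Farrukh: 12:10-12:35.
Wendy ∩ Chen ∩ Imani ∩ Uma ∩ Jamal ∩ Farrukh ∩ Tomás: 12:10-12:35.
No common window is at least 90 minutes long.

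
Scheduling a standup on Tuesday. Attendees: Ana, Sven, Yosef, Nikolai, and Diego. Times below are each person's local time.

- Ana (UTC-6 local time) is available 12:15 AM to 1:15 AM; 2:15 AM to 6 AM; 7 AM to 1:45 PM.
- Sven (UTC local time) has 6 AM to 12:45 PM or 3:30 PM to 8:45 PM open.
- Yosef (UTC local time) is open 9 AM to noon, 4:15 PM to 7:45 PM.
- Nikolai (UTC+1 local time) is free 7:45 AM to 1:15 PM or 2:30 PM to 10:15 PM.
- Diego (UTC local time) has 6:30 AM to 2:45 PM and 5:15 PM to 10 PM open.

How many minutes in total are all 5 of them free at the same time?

Ana in UTC: 06:15-07:15, 08:15-12:00, 13:00-19:45 (add 6h to convert from UTC-6).
Sven in UTC: 06:00-12:45, 15:30-20:45.
Yosef in UTC: 09:00-12:00, 16:15-19:45.
Nikolai in UTC: 06:45-12:15, 13:30-21:15 (subtract 1h to convert from UTC+1).
Diego in UTC: 06:30-14:45, 17:15-22:00.
Ana ∩ Sven: 06:15-07:15, 08:15-12:00, 15:30-19:45.
Ana ∩ Sven ∩ Yosef: 09:00-12:00, 16:15-19:45.
Ana ∩ Sven ∩ Yosef ∩ Nikolai: 09:00-12:00, 16:15-19:45.
Ana ∩ Sven ∩ Yosef ∩ Nikolai ∩ Diego: 09:00-12:00, 17:15-19:45.
Those are the intersection windows.
Summing the common windows: 180 + 150 = 330 minutes.

330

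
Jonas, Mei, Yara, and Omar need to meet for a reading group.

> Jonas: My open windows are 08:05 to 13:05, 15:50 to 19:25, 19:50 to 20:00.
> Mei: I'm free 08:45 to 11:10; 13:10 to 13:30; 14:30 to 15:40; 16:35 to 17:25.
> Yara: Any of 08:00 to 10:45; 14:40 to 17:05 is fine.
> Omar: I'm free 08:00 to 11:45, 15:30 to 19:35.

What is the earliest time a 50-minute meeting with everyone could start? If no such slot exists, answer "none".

08:45

Jonas ∩ Mei: 08:45-11:10, 16:35-17:25.
Jonas ∩ Mei ∩ Yara: 08:45-10:45, 16:35-17:05.
Jonas ∩ Mei ∩ Yara ∩ Omar: 08:45-10:45, 16:35-17:05.
The first common window of at least 50 minutes is 08:45-10:45, so the earliest start is 08:45.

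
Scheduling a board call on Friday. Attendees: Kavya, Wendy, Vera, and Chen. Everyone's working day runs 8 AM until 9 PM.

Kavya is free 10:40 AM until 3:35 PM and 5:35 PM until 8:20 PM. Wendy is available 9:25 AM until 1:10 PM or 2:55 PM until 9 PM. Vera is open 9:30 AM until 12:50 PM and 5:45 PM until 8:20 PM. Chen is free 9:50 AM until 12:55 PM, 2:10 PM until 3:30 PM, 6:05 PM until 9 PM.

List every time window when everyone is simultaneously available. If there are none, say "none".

Kavya ∩ Wendy: 10:40-13:10, 14:55-15:35, 17:35-20:20.
Kavya ∩ Wendy ∩ Vera: 10:40-12:50, 17:45-20:20.
Kavya ∩ Wendy ∩ Vera ∩ Chen: 10:40-12:50, 18:05-20:20.
Those are the intersection windows.

10:40-12:50, 18:05-20:20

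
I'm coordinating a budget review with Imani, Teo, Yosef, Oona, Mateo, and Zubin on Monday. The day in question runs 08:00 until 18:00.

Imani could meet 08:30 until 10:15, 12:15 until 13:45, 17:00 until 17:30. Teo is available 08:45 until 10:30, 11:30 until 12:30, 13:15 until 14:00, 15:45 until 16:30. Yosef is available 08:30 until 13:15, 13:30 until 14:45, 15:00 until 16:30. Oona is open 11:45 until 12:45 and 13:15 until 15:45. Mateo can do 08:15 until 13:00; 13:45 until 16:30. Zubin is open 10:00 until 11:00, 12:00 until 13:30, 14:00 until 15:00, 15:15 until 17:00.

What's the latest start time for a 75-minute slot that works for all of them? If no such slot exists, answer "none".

none

Imani ∩ Teo: 08:45-10:15, 12:15-12:30, 13:15-13:45.
Imani ∩ Teo ∩ Yosef: 08:45-10:15, 12:15-12:30, 13:30-13:45.
Imani ∩ Teo ∩ Yosef ∩ Oona: 12:15-12:30, 13:30-13:45.
Imani ∩ Teo ∩ Yosef ∩ Oona ∩ Mateo: 12:15-12:30.
Imani ∩ Teo ∩ Yosef ∩ Oona ∩ Mateo ∩ Zubin: 12:15-12:30.
No common window is at least 75 minutes long.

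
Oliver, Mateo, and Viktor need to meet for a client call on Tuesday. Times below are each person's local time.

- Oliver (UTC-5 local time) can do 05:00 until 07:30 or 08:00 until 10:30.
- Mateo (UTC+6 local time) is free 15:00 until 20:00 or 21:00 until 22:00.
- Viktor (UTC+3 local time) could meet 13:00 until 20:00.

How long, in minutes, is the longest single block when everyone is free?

150

Oliver in UTC: 10:00-12:30, 13:00-15:30 (add 5h to convert from UTC-5).
Mateo in UTC: 09:00-14:00, 15:00-16:00 (subtract 6h to convert from UTC+6).
Viktor in UTC: 10:00-17:00 (subtract 3h to convert from UTC+3).
Oliver ∩ Mateo: 10:00-12:30, 13:00-14:00, 15:00-15:30.
Oliver ∩ Mateo ∩ Viktor: 10:00-12:30, 13:00-14:00, 15:00-15:30.
Those are the intersection windows.
The longest is 10:00-12:30 at 150 minutes.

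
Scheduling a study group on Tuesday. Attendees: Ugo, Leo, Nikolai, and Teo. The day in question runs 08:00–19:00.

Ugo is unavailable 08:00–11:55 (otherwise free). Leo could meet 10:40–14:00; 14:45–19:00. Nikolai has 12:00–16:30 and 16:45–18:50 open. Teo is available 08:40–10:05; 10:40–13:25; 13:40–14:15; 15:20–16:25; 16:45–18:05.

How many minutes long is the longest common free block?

85

Ugo free: 11:55-19:00 (invert busy blocks within the working day).
Leo free: 10:40-14:00, 14:45-19:00.
Nikolai free: 12:00-16:30, 16:45-18:50.
Teo free: 08:40-10:05, 10:40-13:25, 13:40-14:15, 15:20-16:25, 16:45-18:05.
Ugo ∩ Leo: 11:55-14:00, 14:45-19:00.
Ugo ∩ Leo ∩ Nikolai: 12:00-14:00, 14:45-16:30, 16:45-18:50.
Ugo ∩ Leo ∩ Nikolai ∩ Teo: 12:00-13:25, 13:40-14:00, 15:20-16:25, 16:45-18:05.
The longest is 12:00-13:25 at 85 minutes.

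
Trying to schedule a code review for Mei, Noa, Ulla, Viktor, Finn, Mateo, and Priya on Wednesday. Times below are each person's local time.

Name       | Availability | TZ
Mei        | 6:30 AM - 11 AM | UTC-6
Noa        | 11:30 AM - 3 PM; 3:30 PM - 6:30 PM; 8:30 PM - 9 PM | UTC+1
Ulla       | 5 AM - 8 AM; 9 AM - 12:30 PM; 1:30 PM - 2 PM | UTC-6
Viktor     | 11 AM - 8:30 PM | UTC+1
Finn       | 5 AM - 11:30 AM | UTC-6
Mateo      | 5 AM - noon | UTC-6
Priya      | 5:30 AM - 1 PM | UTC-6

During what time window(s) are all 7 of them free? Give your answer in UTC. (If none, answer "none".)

12:30-14:00, 15:00-17:00

Mei in UTC: 12:30-17:00 (add 6h to convert from UTC-6).
Noa in UTC: 10:30-14:00, 14:30-17:30, 19:30-20:00 (subtract 1h to convert from UTC+1).
Ulla in UTC: 11:00-14:00, 15:00-18:30, 19:30-20:00 (add 6h to convert from UTC-6).
Viktor in UTC: 10:00-19:30 (subtract 1h to convert from UTC+1).
Finn in UTC: 11:00-17:30 (add 6h to convert from UTC-6).
Mateo in UTC: 11:00-18:00 (add 6h to convert from UTC-6).
Priya in UTC: 11:30-19:00 (add 6h to convert from UTC-6).
Mei ∩ Noa: 12:30-14:00, 14:30-17:00.
Mei ∩ Noa ∩ Ulla: 12:30-14:00, 15:00-17:00.
Mei ∩ Noa ∩ Ulla ∩ Viktor: 12:30-14:00, 15:00-17:00.
Mei ∩ Noa ∩ Ulla ∩ Viktor ∩ Finn: 12:30-14:00, 15:00-17:00.
Mei ∩ Noa ∩ Ulla ∩ Viktor ∩ Finn ∩ Mateo: 12:30-14:00, 15:00-17:00.
Mei ∩ Noa ∩ Ulla ∩ Viktor ∩ Finn ∩ Mateo ∩ Priya: 12:30-14:00, 15:00-17:00.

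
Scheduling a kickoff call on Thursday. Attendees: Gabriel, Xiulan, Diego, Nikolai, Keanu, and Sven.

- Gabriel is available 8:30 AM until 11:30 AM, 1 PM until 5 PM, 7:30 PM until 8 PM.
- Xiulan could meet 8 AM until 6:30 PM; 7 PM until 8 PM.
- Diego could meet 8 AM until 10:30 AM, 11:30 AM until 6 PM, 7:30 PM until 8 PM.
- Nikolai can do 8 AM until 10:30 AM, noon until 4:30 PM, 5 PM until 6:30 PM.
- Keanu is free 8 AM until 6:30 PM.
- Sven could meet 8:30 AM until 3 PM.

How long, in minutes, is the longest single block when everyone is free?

120

Gabriel ∩ Xiulan: 08:30-11:30, 13:00-17:00, 19:30-20:00.
Gabriel ∩ Xiulan ∩ Diego: 08:30-10:30, 13:00-17:00, 19:30-20:00.
Gabriel ∩ Xiulan ∩ Diego ∩ Nikolai: 08:30-10:30, 13:00-16:30.
Gabriel ∩ Xiulan ∩ Diego ∩ Nikolai ∩ Keanu: 08:30-10:30, 13:00-16:30.
Gabriel ∩ Xiulan ∩ Diego ∩ Nikolai ∩ Keanu ∩ Sven: 08:30-10:30, 13:00-15:00.
The longest is 08:30-10:30 at 120 minutes.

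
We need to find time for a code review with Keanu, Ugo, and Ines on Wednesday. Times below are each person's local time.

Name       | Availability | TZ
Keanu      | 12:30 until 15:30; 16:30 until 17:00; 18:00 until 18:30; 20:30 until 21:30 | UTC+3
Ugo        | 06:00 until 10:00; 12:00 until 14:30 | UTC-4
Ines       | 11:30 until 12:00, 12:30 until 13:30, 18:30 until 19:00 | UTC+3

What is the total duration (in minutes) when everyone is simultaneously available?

Keanu in UTC: 09:30-12:30, 13:30-14:00, 15:00-15:30, 17:30-18:30 (subtract 3h to convert from UTC+3).
Ugo in UTC: 10:00-14:00, 16:00-18:30 (add 4h to convert from UTC-4).
Ines in UTC: 08:30-09:00, 09:30-10:30, 15:30-16:00 (subtract 3h to convert from UTC+3).
Keanu ∩ Ugo: 10:00-12:30, 13:30-14:00, 17:30-18:30.
Keanu ∩ Ugo ∩ Ines: 10:00-10:30.
That's a single block of 30 minutes.

30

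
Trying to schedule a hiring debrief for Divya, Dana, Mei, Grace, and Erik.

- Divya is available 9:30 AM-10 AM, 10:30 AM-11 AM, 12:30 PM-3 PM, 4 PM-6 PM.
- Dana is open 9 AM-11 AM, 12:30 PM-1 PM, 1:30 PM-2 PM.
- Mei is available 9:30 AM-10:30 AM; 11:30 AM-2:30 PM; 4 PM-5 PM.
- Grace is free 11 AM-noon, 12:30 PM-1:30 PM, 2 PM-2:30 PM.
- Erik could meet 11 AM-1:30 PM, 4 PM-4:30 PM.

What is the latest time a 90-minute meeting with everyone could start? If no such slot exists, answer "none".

none

Divya ∩ Dana: 09:30-10:00, 10:30-11:00, 12:30-13:00, 13:30-14:00.
Divya ∩ Dana ∩ Mei: 09:30-10:00, 12:30-13:00, 13:30-14:00.
Divya ∩ Dana ∩ Mei ∩ Grace: 12:30-13:00.
Divya ∩ Dana ∩ Mei ∩ Grace ∩ Erik: 12:30-13:00.
Those are the intersection windows.
No common window is at least 90 minutes long.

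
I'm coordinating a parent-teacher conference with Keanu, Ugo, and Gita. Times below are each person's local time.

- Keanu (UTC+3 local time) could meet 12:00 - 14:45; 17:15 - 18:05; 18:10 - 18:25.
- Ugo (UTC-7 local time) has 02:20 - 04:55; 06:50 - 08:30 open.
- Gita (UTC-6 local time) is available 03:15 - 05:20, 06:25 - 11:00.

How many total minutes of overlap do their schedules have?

Keanu in UTC: 09:00-11:45, 14:15-15:05, 15:10-15:25 (subtract 3h to convert from UTC+3).
Ugo in UTC: 09:20-11:55, 13:50-15:30 (add 7h to convert from UTC-7).
Gita in UTC: 09:15-11:20, 12:25-17:00 (add 6h to convert from UTC-6).
Keanu ∩ Ugo: 09:20-11:45, 14:15-15:05, 15:10-15:25.
Keanu ∩ Ugo ∩ Gita: 09:20-11:20, 14:15-15:05, 15:10-15:25.
So the common availability across everyone is 09:20-11:20, 14:15-15:05, 15:10-15:25.
Summing the common windows: 120 + 50 + 15 = 185 minutes.

185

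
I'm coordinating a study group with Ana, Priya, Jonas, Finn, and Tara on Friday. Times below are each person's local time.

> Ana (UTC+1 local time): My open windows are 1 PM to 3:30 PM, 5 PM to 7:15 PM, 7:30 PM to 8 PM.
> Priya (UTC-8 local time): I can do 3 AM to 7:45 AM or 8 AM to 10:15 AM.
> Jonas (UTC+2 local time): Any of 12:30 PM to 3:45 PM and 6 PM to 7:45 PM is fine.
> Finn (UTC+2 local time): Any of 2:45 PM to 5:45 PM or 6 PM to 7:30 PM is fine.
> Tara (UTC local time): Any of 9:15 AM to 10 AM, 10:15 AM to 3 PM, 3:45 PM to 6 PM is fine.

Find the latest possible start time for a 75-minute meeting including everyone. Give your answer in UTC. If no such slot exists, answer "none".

Ana in UTC: 12:00-14:30, 16:00-18:15, 18:30-19:00 (subtract 1h to convert from UTC+1).
Priya in UTC: 11:00-15:45, 16:00-18:15 (add 8h to convert from UTC-8).
Jonas in UTC: 10:30-13:45, 16:00-17:45 (subtract 2h to convert from UTC+2).
Finn in UTC: 12:45-15:45, 16:00-17:30 (subtract 2h to convert from UTC+2).
Tara in UTC: 09:15-10:00, 10:15-15:00, 15:45-18:00.
Ana ∩ Priya: 12:00-14:30, 16:00-18:15.
Ana ∩ Priya ∩ Jonas: 12:00-13:45, 16:00-17:45.
Ana ∩ Priya ∩ Jonas ∩ Finn: 12:45-13:45, 16:00-17:30.
Ana ∩ Priya ∩ Jonas ∩ Finn ∩ Tara: 12:45-13:45, 16:00-17:30.
The last common window of at least 75 minutes is 16:00-17:30; a 75-minute meeting can start as late as 16:15 and still end by 17:30.

16:15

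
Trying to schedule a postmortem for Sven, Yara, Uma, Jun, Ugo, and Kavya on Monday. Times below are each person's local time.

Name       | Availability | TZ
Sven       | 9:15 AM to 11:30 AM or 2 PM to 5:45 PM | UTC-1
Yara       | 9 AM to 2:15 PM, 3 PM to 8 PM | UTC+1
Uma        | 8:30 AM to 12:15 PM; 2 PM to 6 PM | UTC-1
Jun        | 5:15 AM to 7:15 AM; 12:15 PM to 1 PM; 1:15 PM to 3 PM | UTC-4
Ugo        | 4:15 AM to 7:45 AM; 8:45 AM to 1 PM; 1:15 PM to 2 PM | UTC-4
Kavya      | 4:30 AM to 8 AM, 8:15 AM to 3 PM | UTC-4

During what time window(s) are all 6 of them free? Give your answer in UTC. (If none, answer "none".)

10:15-11:15, 16:15-17:00, 17:15-18:00

Sven in UTC: 10:15-12:30, 15:00-18:45 (add 1h to convert from UTC-1).
Yara in UTC: 08:00-13:15, 14:00-19:00 (subtract 1h to convert from UTC+1).
Uma in UTC: 09:30-13:15, 15:00-19:00 (add 1h to convert from UTC-1).
Jun in UTC: 09:15-11:15, 16:15-17:00, 17:15-19:00 (add 4h to convert from UTC-4).
Ugo in UTC: 08:15-11:45, 12:45-17:00, 17:15-18:00 (add 4h to convert from UTC-4).
Kavya in UTC: 08:30-12:00, 12:15-19:00 (add 4h to convert from UTC-4).
Sven ∩ Yara: 10:15-12:30, 15:00-18:45.
Sven ∩ Yara ∩ Uma: 10:15-12:30, 15:00-18:45.
Sven ∩ Yara ∩ Uma ∩ Jun: 10:15-11:15, 16:15-17:00, 17:15-18:45.
Sven ∩ Yara ∩ Uma ∩ Jun ∩ Ugo: 10:15-11:15, 16:15-17:00, 17:15-18:00.
Sven ∩ Yara ∩ Uma ∩ Jun ∩ Ugo ∩ Kavya: 10:15-11:15, 16:15-17:00, 17:15-18:00.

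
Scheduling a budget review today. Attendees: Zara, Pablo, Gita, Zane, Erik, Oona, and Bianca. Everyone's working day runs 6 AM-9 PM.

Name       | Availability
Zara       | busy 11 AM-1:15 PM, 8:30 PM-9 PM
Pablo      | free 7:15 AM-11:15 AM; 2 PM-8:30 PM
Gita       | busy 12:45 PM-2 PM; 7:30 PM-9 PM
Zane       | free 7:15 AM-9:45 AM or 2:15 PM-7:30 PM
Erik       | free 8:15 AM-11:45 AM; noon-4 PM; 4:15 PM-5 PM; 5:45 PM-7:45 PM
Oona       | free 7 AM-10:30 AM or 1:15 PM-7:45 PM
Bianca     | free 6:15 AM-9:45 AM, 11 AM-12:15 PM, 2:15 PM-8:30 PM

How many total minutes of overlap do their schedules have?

345

Zara free: 06:00-11:00, 13:15-20:30 (invert busy blocks within the working day).
Pablo free: 07:15-11:15, 14:00-20:30.
Gita free: 06:00-12:45, 14:00-19:30 (invert busy blocks within the working day).
Zane free: 07:15-09:45, 14:15-19:30.
Erik free: 08:15-11:45, 12:00-16:00, 16:15-17:00, 17:45-19:45.
Oona free: 07:00-10:30, 13:15-19:45.
Bianca free: 06:15-09:45, 11:00-12:15, 14:15-20:30.
Zara ∩ Pablo: 07:15-11:00, 14:00-20:30.
Zara ∩ Pablo ∩ Gita: 07:15-11:00, 14:00-19:30.
Zara ∩ Pablo ∩ Gita ∩ Zane: 07:15-09:45, 14:15-19:30.
Zara ∩ Pablo ∩ Gita ∩ Zane ∩ Erik: 08:15-09:45, 14:15-16:00, 16:15-17:00, 17:45-19:30.
Zara ∩ Pablo ∩ Gita ∩ Zane ∩ Erik ∩ Oona: 08:15-09:45, 14:15-16:00, 16:15-17:00, 17:45-19:30.
Zara ∩ Pablo ∩ Gita ∩ Zane ∩ Erik ∩ Oona ∩ Bianca: 08:15-09:45, 14:15-16:00, 16:15-17:00, 17:45-19:30.
Summing the common windows: 90 + 105 + 45 + 105 = 345 minutes.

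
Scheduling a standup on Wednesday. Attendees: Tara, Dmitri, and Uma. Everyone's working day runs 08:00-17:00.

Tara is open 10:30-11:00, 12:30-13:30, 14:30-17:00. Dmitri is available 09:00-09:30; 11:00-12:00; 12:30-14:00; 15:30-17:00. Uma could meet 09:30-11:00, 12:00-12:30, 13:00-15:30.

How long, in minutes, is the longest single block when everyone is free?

Tara ∩ Dmitri: 12:30-13:30, 15:30-17:00.
Tara ∩ Dmitri ∩ Uma: 13:00-13:30.
Those are the intersection windows.
The longest is 13:00-13:30 at 30 minutes.

30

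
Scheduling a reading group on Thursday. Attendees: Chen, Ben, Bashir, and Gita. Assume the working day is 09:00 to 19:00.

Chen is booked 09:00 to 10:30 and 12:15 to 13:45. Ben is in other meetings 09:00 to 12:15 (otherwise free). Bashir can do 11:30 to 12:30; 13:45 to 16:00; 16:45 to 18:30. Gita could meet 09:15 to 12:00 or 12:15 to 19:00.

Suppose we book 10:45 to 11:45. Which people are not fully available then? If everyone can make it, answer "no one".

Bashir, Ben

Chen free: 10:30-12:15, 13:45-19:00 (invert busy blocks within the working day).
Ben free: 12:15-19:00 (invert busy blocks within the working day).
Bashir free: 11:30-12:30, 13:45-16:00, 16:45-18:30.
Gita free: 09:15-12:00, 12:15-19:00.
Chen: free for 10:45-11:45. Ben: not fully free for 10:45-11:45. Bashir: not fully free for 10:45-11:45. Gita: free for 10:45-11:45.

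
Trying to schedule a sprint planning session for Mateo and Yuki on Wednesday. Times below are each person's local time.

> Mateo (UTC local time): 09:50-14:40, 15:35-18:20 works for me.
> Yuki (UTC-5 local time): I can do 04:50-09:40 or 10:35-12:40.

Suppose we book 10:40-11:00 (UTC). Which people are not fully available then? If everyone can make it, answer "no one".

no one

Mateo in UTC: 09:50-14:40, 15:35-18:20.
Yuki in UTC: 09:50-14:40, 15:35-17:40 (add 5h to convert from UTC-5).
Mateo: free for 10:40-11:00. Yuki: free for 10:40-11:00.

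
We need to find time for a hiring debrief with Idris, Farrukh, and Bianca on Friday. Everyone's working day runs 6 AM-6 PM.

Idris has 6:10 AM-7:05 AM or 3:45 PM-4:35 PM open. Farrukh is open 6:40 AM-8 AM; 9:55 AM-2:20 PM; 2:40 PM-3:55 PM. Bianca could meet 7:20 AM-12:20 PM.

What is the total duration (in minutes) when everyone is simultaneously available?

Idris ∩ Farrukh: 06:40-07:05, 15:45-15:55.
Idris ∩ Farrukh ∩ Bianca: ∅.
There is no time when everyone is free.
There is no common window, so the total is 0 minutes.

0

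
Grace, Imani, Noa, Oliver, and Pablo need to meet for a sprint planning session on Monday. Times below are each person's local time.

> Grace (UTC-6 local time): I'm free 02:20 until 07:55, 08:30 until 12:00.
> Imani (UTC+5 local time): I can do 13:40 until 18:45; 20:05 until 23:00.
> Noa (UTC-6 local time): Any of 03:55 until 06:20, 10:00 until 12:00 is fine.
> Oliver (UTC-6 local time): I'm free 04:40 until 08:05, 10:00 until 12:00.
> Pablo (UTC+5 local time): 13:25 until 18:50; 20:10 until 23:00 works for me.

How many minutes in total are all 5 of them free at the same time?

220

Grace in UTC: 08:20-13:55, 14:30-18:00 (add 6h to convert from UTC-6).
Imani in UTC: 08:40-13:45, 15:05-18:00 (subtract 5h to convert from UTC+5).
Noa in UTC: 09:55-12:20, 16:00-18:00 (add 6h to convert from UTC-6).
Oliver in UTC: 10:40-14:05, 16:00-18:00 (add 6h to convert from UTC-6).
Pablo in UTC: 08:25-13:50, 15:10-18:00 (subtract 5h to convert from UTC+5).
Grace ∩ Imani: 08:40-13:45, 15:05-18:00.
Grace ∩ Imani ∩ Noa: 09:55-12:20, 16:00-18:00.
Grace ∩ Imani ∩ Noa ∩ Oliver: 10:40-12:20, 16:00-18:00.
Grace ∩ Imani ∩ Noa ∩ Oliver ∩ Pablo: 10:40-12:20, 16:00-18:00.
Summing the common windows: 100 + 120 = 220 minutes.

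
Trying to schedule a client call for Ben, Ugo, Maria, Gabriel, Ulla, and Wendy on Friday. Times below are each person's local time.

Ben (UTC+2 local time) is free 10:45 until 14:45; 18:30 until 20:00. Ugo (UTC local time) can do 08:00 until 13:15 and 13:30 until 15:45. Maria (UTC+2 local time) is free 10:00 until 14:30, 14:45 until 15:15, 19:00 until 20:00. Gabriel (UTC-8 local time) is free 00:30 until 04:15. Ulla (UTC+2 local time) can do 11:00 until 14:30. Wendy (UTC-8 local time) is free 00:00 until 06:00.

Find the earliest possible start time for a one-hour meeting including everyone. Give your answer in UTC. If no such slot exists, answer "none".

09:00

Ben in UTC: 08:45-12:45, 16:30-18:00 (subtract 2h to convert from UTC+2).
Ugo in UTC: 08:00-13:15, 13:30-15:45.
Maria in UTC: 08:00-12:30, 12:45-13:15, 17:00-18:00 (subtract 2h to convert from UTC+2).
Gabriel in UTC: 08:30-12:15 (add 8h to convert from UTC-8).
Ulla in UTC: 09:00-12:30 (subtract 2h to convert from UTC+2).
Wendy in UTC: 08:00-14:00 (add 8h to convert from UTC-8).
Ben ∩ Ugo: 08:45-12:45.
Ben ∩ Ugo ∩ Maria: 08:45-12:30.
Ben ∩ Ugo ∩ Maria ∩ Gabriel: 08:45-12:15.
Ben ∩ Ugo ∩ Maria ∩ Gabriel ∩ Ulla: 09:00-12:15.
Ben ∩ Ugo ∩ Maria ∩ Gabriel ∩ Ulla ∩ Wendy: 09:00-12:15.
The first common window of at least 60 minutes is 09:00-12:15, so the earliest start is 09:00.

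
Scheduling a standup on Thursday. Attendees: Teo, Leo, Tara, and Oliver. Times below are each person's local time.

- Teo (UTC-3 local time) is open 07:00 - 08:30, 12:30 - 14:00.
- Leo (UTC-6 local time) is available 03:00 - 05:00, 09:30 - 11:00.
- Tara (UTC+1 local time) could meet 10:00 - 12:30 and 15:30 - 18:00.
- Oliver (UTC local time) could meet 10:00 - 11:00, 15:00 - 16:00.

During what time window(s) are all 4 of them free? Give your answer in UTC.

10:00-11:00, 15:30-16:00

Teo in UTC: 10:00-11:30, 15:30-17:00 (add 3h to convert from UTC-3).
Leo in UTC: 09:00-11:00, 15:30-17:00 (add 6h to convert from UTC-6).
Tara in UTC: 09:00-11:30, 14:30-17:00 (subtract 1h to convert from UTC+1).
Oliver in UTC: 10:00-11:00, 15:00-16:00.
Teo ∩ Leo: 10:00-11:00, 15:30-17:00.
Teo ∩ Leo ∩ Tara: 10:00-11:00, 15:30-17:00.
Teo ∩ Leo ∩ Tara ∩ Oliver: 10:00-11:00, 15:30-16:00.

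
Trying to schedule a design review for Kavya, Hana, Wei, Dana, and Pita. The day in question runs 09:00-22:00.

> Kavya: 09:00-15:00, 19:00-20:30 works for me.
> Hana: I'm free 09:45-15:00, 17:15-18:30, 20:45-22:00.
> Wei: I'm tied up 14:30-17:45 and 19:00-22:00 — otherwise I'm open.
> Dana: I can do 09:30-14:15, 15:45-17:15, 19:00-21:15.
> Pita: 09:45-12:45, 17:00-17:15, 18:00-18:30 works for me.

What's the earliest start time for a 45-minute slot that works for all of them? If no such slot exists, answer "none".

09:45

Kavya free: 09:00-15:00, 19:00-20:30.
Hana free: 09:45-15:00, 17:15-18:30, 20:45-22:00.
Wei free: 09:00-14:30, 17:45-19:00 (invert busy blocks within the working day).
Dana free: 09:30-14:15, 15:45-17:15, 19:00-21:15.
Pita free: 09:45-12:45, 17:00-17:15, 18:00-18:30.
Kavya ∩ Hana: 09:45-15:00.
Kavya ∩ Hana ∩ Wei: 09:45-14:30.
Kavya ∩ Hana ∩ Wei ∩ Dana: 09:45-14:15.
Kavya ∩ Hana ∩ Wei ∩ Dana ∩ Pita: 09:45-12:45.
Those are the intersection windows.
The first common window of at least 45 minutes is 09:45-12:45, so the earliest start is 09:45.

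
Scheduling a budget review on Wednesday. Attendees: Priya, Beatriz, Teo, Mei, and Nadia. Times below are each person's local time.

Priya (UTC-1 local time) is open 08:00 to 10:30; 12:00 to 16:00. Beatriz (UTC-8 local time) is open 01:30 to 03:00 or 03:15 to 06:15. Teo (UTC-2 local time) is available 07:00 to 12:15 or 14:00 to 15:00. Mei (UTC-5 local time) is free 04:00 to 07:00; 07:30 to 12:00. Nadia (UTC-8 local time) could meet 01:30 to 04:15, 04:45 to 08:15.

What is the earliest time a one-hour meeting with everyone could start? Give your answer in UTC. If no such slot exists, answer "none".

09:30

Priya in UTC: 09:00-11:30, 13:00-17:00 (add 1h to convert from UTC-1).
Beatriz in UTC: 09:30-11:00, 11:15-14:15 (add 8h to convert from UTC-8).
Teo in UTC: 09:00-14:15, 16:00-17:00 (add 2h to convert from UTC-2).
Mei in UTC: 09:00-12:00, 12:30-17:00 (add 5h to convert from UTC-5).
Nadia in UTC: 09:30-12:15, 12:45-16:15 (add 8h to convert from UTC-8).
Priya ∩ Beatriz: 09:30-11:00, 11:15-11:30, 13:00-14:15.
Priya ∩ Beatriz ∩ Teo: 09:30-11:00, 11:15-11:30, 13:00-14:15.
Priya ∩ Beatriz ∩ Teo ∩ Mei: 09:30-11:00, 11:15-11:30, 13:00-14:15.
Priya ∩ Beatriz ∩ Teo ∩ Mei ∩ Nadia: 09:30-11:00, 11:15-11:30, 13:00-14:15.
So the common availability across everyone is 09:30-11:00, 11:15-11:30, 13:00-14:15.
The first common window of at least 60 minutes is 09:30-11:00, so the earliest start is 09:30.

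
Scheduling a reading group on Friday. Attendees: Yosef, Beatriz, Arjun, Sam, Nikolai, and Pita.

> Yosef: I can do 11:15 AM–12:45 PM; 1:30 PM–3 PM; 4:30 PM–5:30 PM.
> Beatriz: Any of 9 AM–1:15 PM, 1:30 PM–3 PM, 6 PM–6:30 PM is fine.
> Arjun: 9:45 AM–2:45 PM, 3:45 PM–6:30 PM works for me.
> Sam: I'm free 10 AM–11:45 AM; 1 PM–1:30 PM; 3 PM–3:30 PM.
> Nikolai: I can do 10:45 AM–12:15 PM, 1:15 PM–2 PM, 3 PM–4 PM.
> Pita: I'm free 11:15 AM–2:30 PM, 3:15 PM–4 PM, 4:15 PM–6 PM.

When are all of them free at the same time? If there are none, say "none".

Yosef ∩ Beatriz: 11:15-12:45, 13:30-15:00.
Yosef ∩ Beatriz ∩ Arjun: 11:15-12:45, 13:30-14:45.
Yosef ∩ Beatriz ∩ Arjun ∩ Sam: 11:15-11:45.
Yosef ∩ Beatriz ∩ Arjun ∩ Sam ∩ Nikolai: 11:15-11:45.
Yosef ∩ Beatriz ∩ Arjun ∩ Sam ∩ Nikolai ∩ Pita: 11:15-11:45.

11:15-11:45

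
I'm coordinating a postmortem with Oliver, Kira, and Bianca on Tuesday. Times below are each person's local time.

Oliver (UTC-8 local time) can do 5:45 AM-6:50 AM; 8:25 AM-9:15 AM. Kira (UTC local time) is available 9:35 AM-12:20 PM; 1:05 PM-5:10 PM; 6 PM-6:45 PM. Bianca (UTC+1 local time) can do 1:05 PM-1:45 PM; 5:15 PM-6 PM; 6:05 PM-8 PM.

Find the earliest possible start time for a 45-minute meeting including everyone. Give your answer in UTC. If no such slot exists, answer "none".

Oliver in UTC: 13:45-14:50, 16:25-17:15 (add 8h to convert from UTC-8).
Kira in UTC: 09:35-12:20, 13:05-17:10, 18:00-18:45.
Bianca in UTC: 12:05-12:45, 16:15-17:00, 17:05-19:00 (subtract 1h to convert from UTC+1).
Oliver ∩ Kira: 13:45-14:50, 16:25-17:10.
Oliver ∩ Kira ∩ Bianca: 16:25-17:00, 17:05-17:10.
No common window is at least 45 minutes long.

none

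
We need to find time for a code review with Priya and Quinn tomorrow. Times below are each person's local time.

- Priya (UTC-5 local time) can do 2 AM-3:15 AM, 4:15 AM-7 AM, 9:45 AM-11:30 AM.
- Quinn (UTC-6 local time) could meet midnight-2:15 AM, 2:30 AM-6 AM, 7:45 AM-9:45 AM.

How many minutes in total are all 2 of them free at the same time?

Priya in UTC: 07:00-08:15, 09:15-12:00, 14:45-16:30 (add 5h to convert from UTC-5).
Quinn in UTC: 06:00-08:15, 08:30-12:00, 13:45-15:45 (add 6h to convert from UTC-6).
Priya ∩ Quinn: 07:00-08:15, 09:15-12:00, 14:45-15:45.
Summing the common windows: 75 + 165 + 60 = 300 minutes.

300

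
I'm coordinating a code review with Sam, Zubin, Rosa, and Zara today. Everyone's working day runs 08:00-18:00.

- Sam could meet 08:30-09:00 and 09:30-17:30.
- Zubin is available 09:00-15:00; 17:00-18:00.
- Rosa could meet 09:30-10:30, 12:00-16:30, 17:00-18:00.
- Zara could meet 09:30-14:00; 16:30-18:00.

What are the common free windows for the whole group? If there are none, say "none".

Sam ∩ Zubin: 09:30-15:00, 17:00-17:30.
Sam ∩ Zubin ∩ Rosa: 09:30-10:30, 12:00-15:00, 17:00-17:30.
Sam ∩ Zubin ∩ Rosa ∩ Zara: 09:30-10:30, 12:00-14:00, 17:00-17:30.

09:30-10:30, 12:00-14:00, 17:00-17:30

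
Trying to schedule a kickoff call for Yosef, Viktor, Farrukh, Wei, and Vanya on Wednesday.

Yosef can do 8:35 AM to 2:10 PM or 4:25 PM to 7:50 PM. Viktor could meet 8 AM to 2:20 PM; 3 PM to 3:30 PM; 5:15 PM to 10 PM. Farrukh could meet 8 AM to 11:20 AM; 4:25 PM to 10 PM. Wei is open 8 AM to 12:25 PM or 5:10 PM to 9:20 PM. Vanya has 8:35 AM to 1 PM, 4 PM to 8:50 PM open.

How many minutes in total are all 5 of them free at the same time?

320

Yosef ∩ Viktor: 08:35-14:10, 17:15-19:50.
Yosef ∩ Viktor ∩ Farrukh: 08:35-11:20, 17:15-19:50.
Yosef ∩ Viktor ∩ Farrukh ∩ Wei: 08:35-11:20, 17:15-19:50.
Yosef ∩ Viktor ∩ Farrukh ∩ Wei ∩ Vanya: 08:35-11:20, 17:15-19:50.
Summing the common windows: 165 + 155 = 320 minutes.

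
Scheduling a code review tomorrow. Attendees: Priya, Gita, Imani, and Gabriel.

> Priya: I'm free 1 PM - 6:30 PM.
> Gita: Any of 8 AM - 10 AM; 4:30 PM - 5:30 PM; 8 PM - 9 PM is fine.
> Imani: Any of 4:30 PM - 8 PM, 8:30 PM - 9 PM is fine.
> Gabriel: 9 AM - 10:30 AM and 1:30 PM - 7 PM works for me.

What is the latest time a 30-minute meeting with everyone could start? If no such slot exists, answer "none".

17:00

Priya ∩ Gita: 16:30-17:30.
Priya ∩ Gita ∩ Imani: 16:30-17:30.
Priya ∩ Gita ∩ Imani ∩ Gabriel: 16:30-17:30.
The last common window of at least 30 minutes is 16:30-17:30; a 30-minute meeting can start as late as 17:00 and still end by 17:30.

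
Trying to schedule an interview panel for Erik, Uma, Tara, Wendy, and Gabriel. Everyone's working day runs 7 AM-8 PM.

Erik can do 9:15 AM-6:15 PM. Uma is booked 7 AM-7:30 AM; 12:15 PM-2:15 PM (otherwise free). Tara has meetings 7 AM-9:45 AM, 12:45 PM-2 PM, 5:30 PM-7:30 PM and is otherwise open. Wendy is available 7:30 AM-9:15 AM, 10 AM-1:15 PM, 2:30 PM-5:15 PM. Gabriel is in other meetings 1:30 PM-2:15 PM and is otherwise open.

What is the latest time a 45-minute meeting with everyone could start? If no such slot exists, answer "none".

Erik free: 09:15-18:15.
Uma free: 07:30-12:15, 14:15-20:00 (invert busy blocks within the working day).
Tara free: 09:45-12:45, 14:00-17:30, 19:30-20:00 (invert busy blocks within the working day).
Wendy free: 07:30-09:15, 10:00-13:15, 14:30-17:15.
Gabriel free: 07:00-13:30, 14:15-20:00 (invert busy blocks within the working day).
Erik ∩ Uma: 09:15-12:15, 14:15-18:15.
Erik ∩ Uma ∩ Tara: 09:45-12:15, 14:15-17:30.
Erik ∩ Uma ∩ Tara ∩ Wendy: 10:00-12:15, 14:30-17:15.
Erik ∩ Uma ∩ Tara ∩ Wendy ∩ Gabriel: 10:00-12:15, 14:30-17:15.
Those are the intersection windows.
The last common window of at least 45 minutes is 14:30-17:15; a 45-minute meeting can start as late as 16:30 and still end by 17:15.

16:30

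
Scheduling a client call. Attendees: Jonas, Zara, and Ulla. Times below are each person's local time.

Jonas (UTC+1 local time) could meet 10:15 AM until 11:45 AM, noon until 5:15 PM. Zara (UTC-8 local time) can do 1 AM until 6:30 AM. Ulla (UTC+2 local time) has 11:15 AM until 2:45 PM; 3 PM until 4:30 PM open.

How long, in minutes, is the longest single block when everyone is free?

105

Jonas in UTC: 09:15-10:45, 11:00-16:15 (subtract 1h to convert from UTC+1).
Zara in UTC: 09:00-14:30 (add 8h to convert from UTC-8).
Ulla in UTC: 09:15-12:45, 13:00-14:30 (subtract 2h to convert from UTC+2).
Jonas ∩ Zara: 09:15-10:45, 11:00-14:30.
Jonas ∩ Zara ∩ Ulla: 09:15-10:45, 11:00-12:45, 13:00-14:30.
The longest is 11:00-12:45 at 105 minutes.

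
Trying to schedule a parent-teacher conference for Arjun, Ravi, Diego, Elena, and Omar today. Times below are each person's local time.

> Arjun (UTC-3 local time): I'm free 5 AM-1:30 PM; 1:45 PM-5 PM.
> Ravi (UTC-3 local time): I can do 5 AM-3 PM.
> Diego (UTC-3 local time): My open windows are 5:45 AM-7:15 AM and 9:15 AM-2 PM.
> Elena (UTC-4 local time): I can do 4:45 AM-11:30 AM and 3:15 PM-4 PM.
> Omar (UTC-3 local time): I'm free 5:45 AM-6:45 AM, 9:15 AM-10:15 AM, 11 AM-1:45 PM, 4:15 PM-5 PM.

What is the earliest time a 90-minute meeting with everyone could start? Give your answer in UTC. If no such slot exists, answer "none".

14:00

Arjun in UTC: 08:00-16:30, 16:45-20:00 (add 3h to convert from UTC-3).
Ravi in UTC: 08:00-18:00 (add 3h to convert from UTC-3).
Diego in UTC: 08:45-10:15, 12:15-17:00 (add 3h to convert from UTC-3).
Elena in UTC: 08:45-15:30, 19:15-20:00 (add 4h to convert from UTC-4).
Omar in UTC: 08:45-09:45, 12:15-13:15, 14:00-16:45, 19:15-20:00 (add 3h to convert from UTC-3).
Arjun ∩ Ravi: 08:00-16:30, 16:45-18:00.
Arjun ∩ Ravi ∩ Diego: 08:45-10:15, 12:15-16:30, 16:45-17:00.
Arjun ∩ Ravi ∩ Diego ∩ Elena: 08:45-10:15, 12:15-15:30.
Arjun ∩ Ravi ∩ Diego ∩ Elena ∩ Omar: 08:45-09:45, 12:15-13:15, 14:00-15:30.
Those are the intersection windows.
The first common window of at least 90 minutes is 14:00-15:30, so the earliest start is 14:00.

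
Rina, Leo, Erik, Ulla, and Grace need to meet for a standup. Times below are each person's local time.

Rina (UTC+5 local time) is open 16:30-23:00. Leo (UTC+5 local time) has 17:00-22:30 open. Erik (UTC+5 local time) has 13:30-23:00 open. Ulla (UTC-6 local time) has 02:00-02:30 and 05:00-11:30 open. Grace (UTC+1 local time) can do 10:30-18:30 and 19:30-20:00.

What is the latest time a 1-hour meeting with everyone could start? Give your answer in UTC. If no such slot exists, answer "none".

Rina in UTC: 11:30-18:00 (subtract 5h to convert from UTC+5).
Leo in UTC: 12:00-17:30 (subtract 5h to convert from UTC+5).
Erik in UTC: 08:30-18:00 (subtract 5h to convert from UTC+5).
Ulla in UTC: 08:00-08:30, 11:00-17:30 (add 6h to convert from UTC-6).
Grace in UTC: 09:30-17:30, 18:30-19:00 (subtract 1h to convert from UTC+1).
Rina ∩ Leo: 12:00-17:30.
Rina ∩ Leo ∩ Erik: 12:00-17:30.
Rina ∩ Leo ∩ Erik ∩ Ulla: 12:00-17:30.
Rina ∩ Leo ∩ Erik ∩ Ulla ∩ Grace: 12:00-17:30.
So the common availability across everyone is 12:00-17:30.
The last common window of at least 60 minutes is 12:00-17:30; a 60-minute meeting can start as late as 16:30 and still end by 17:30.

16:30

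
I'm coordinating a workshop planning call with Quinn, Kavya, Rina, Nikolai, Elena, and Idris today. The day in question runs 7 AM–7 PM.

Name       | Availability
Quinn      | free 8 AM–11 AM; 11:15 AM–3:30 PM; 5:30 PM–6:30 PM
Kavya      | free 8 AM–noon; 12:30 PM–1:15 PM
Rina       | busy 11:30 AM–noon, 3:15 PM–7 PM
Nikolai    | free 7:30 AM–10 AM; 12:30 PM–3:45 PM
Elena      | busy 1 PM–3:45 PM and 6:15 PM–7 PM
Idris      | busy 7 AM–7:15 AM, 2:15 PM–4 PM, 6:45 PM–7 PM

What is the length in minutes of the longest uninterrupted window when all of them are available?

Quinn free: 08:00-11:00, 11:15-15:30, 17:30-18:30.
Kavya free: 08:00-12:00, 12:30-13:15.
Rina free: 07:00-11:30, 12:00-15:15 (invert busy blocks within the working day).
Nikolai free: 07:30-10:00, 12:30-15:45.
Elena free: 07:00-13:00, 15:45-18:15 (invert busy blocks within the working day).
Idris free: 07:15-14:15, 16:00-18:45 (invert busy blocks within the working day).
Quinn ∩ Kavya: 08:00-11:00, 11:15-12:00, 12:30-13:15.
Quinn ∩ Kavya ∩ Rina: 08:00-11:00, 11:15-11:30, 12:30-13:15.
Quinn ∩ Kavya ∩ Rina ∩ Nikolai: 08:00-10:00, 12:30-13:15.
Quinn ∩ Kavya ∩ Rina ∩ Nikolai ∩ Elena: 08:00-10:00, 12:30-13:00.
Quinn ∩ Kavya ∩ Rina ∩ Nikolai ∩ Elena ∩ Idris: 08:00-10:00, 12:30-13:00.
The longest is 08:00-10:00 at 120 minutes.

120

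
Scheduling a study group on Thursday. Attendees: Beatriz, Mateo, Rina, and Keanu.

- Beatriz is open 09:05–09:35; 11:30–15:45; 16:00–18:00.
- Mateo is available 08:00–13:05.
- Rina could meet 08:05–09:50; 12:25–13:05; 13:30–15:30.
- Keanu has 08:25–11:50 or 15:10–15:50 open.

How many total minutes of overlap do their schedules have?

30

Beatriz ∩ Mateo: 09:05-09:35, 11:30-13:05.
Beatriz ∩ Mateo ∩ Rina: 09:05-09:35, 12:25-13:05.
Beatriz ∩ Mateo ∩ Rina ∩ Keanu: 09:05-09:35.
Those are the intersection windows.
That's a single block of 30 minutes.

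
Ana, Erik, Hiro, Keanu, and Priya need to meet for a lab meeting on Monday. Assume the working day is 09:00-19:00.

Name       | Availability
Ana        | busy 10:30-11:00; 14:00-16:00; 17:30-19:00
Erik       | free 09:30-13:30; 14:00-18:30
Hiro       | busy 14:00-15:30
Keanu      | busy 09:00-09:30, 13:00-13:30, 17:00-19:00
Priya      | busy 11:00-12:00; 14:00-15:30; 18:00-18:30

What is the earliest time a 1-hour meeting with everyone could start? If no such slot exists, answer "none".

09:30

Ana free: 09:00-10:30, 11:00-14:00, 16:00-17:30 (invert busy blocks within the working day).
Erik free: 09:30-13:30, 14:00-18:30.
Hiro free: 09:00-14:00, 15:30-19:00 (invert busy blocks within the working day).
Keanu free: 09:30-13:00, 13:30-17:00 (invert busy blocks within the working day).
Priya free: 09:00-11:00, 12:00-14:00, 15:30-18:00, 18:30-19:00 (invert busy blocks within the working day).
Ana ∩ Erik: 09:30-10:30, 11:00-13:30, 16:00-17:30.
Ana ∩ Erik ∩ Hiro: 09:30-10:30, 11:00-13:30, 16:00-17:30.
Ana ∩ Erik ∩ Hiro ∩ Keanu: 09:30-10:30, 11:00-13:00, 16:00-17:00.
Ana ∩ Erik ∩ Hiro ∩ Keanu ∩ Priya: 09:30-10:30, 12:00-13:00, 16:00-17:00.
The first common window of at least 60 minutes is 09:30-10:30, so the earliest start is 09:30.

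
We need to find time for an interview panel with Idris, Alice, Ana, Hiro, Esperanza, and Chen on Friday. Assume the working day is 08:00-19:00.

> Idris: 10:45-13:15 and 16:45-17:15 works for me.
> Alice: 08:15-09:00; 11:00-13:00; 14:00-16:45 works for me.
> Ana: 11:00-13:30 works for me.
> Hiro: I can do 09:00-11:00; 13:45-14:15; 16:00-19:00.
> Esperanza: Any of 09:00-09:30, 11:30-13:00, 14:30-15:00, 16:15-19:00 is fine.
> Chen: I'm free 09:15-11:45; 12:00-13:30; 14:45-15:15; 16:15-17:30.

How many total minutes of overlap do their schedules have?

Idris ∩ Alice: 11:00-13:00.
Idris ∩ Alice ∩ Ana: 11:00-13:00.
Idris ∩ Alice ∩ Ana ∩ Hiro: ∅.
Idris ∩ Alice ∩ Ana ∩ Hiro ∩ Esperanza: ∅.
Idris ∩ Alice ∩ Ana ∩ Hiro ∩ Esperanza ∩ Chen: ∅.
There is no time when everyone is free.
There is no common window, so the total is 0 minutes.

0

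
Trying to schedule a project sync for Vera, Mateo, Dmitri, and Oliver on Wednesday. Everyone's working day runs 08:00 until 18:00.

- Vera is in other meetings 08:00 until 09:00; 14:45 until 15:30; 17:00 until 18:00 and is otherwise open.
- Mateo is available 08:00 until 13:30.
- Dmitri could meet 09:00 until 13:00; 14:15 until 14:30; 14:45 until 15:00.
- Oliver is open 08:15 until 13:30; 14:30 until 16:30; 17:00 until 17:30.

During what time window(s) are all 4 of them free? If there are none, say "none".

Vera free: 09:00-14:45, 15:30-17:00 (invert busy blocks within the working day).
Mateo free: 08:00-13:30.
Dmitri free: 09:00-13:00, 14:15-14:30, 14:45-15:00.
Oliver free: 08:15-13:30, 14:30-16:30, 17:00-17:30.
Vera ∩ Mateo: 09:00-13:30.
Vera ∩ Mateo ∩ Dmitri: 09:00-13:00.
Vera ∩ Mateo ∩ Dmitri ∩ Oliver: 09:00-13:00.

09:00-13:00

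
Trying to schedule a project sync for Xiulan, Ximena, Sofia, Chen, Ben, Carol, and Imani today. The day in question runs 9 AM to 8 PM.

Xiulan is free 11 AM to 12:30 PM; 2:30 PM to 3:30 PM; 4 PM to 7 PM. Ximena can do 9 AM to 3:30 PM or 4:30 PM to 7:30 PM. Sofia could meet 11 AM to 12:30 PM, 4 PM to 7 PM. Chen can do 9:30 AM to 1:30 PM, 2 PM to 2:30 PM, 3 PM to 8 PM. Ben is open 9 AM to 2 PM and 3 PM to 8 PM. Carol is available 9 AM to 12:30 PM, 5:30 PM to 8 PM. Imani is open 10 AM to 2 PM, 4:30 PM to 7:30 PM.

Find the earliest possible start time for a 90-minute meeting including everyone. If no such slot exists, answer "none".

11:00

Xiulan ∩ Ximena: 11:00-12:30, 14:30-15:30, 16:30-19:00.
Xiulan ∩ Ximena ∩ Sofia: 11:00-12:30, 16:30-19:00.
Xiulan ∩ Ximena ∩ Sofia ∩ Chen: 11:00-12:30, 16:30-19:00.
Xiulan ∩ Ximena ∩ Sofia ∩ Chen ∩ Ben: 11:00-12:30, 16:30-19:00.
Xiulan ∩ Ximena ∩ Sofia ∩ Chen ∩ Ben ∩ Carol: 11:00-12:30, 17:30-19:00.
Xiulan ∩ Ximena ∩ Sofia ∩ Chen ∩ Ben ∩ Carol ∩ Imani: 11:00-12:30, 17:30-19:00.
The first common window of at least 90 minutes is 11:00-12:30, so the earliest start is 11:00.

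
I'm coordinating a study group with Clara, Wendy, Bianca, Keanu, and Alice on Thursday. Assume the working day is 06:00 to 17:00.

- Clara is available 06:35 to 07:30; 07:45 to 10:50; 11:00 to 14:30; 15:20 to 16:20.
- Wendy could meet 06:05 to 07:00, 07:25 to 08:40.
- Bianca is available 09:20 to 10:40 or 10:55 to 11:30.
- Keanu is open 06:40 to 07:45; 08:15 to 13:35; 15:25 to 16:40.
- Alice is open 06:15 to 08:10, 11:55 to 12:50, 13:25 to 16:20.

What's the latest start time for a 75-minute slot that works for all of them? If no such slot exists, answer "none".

none

Clara ∩ Wendy: 06:35-07:00, 07:25-07:30, 07:45-08:40.
Clara ∩ Wendy ∩ Bianca: ∅.
Clara ∩ Wendy ∩ Bianca ∩ Keanu: ∅.
Clara ∩ Wendy ∩ Bianca ∩ Keanu ∩ Alice: ∅.
There is no time when everyone is free.
No common window is at least 75 minutes long.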